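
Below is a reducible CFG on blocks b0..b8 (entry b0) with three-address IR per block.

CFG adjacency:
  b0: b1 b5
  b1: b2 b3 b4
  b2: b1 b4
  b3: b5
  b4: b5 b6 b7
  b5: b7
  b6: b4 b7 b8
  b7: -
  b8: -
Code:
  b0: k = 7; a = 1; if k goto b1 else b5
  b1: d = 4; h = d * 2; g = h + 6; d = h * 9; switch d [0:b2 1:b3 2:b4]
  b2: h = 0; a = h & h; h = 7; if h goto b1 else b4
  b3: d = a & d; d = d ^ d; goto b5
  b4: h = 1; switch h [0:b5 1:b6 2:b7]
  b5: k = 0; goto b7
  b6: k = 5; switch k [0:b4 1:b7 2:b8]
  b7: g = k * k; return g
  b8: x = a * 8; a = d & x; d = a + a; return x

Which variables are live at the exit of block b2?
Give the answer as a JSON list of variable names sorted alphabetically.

Per-block:
  b0: def={a,k} ue=∅
  b1: def={d,g,h} ue=∅
  b2: def={a,h} ue=∅
  b3: def={d} ue={a,d}
  b4: def={h} ue=∅
  b5: def={k} ue=∅
  b6: def={k} ue=∅
  b7: def={g} ue={k}
  b8: def={a,d,x} ue={a,d}

Live sets:
  live b0: ∅→{a,k}
  live b1: {a,k}→{a,d,k}
  live b2: {d,k}→{a,d,k}
  live b3: {a,d}→∅
  live b4: {a,d,k}→{a,d,k}
  live b5: ∅→{k}
  live b6: {a,d}→{a,d,k}
  live b7: {k}→∅
  live b8: {a,d}→∅

live-out(b2) = ["a", "d", "k"]

Answer: ["a", "d", "k"]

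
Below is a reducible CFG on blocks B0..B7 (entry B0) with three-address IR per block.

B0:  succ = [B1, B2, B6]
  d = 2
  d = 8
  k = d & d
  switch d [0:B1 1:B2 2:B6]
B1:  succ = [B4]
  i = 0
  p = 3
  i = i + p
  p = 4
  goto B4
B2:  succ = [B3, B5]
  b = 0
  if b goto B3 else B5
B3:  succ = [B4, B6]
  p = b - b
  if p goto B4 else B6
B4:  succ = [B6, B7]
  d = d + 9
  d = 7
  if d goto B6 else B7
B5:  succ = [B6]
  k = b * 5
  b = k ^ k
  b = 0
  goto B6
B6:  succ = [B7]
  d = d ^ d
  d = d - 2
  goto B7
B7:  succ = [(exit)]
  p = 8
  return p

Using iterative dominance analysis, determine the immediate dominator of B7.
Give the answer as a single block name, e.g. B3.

Answer: B0

Derivation:
idom tree: B1←B0 B2←B0 B3←B2 B4←B0 B5←B2 B6←B0 B7←B0
Dom at joins:
  B4: preds {B1,B3}: {B0,B1} ∩ {B0,B2,B3} = {B0}; idom=B0
  B6: preds {B0,B3,B4,B5}: {B0} ∩ {B0,B2,B3} ∩ {B0,B4} ∩ {B0,B2,B5} = {B0}; idom=B0
  B7: preds {B4,B6}: {B0,B4} ∩ {B0,B6} = {B0}; idom=B0

idom(B7) = B0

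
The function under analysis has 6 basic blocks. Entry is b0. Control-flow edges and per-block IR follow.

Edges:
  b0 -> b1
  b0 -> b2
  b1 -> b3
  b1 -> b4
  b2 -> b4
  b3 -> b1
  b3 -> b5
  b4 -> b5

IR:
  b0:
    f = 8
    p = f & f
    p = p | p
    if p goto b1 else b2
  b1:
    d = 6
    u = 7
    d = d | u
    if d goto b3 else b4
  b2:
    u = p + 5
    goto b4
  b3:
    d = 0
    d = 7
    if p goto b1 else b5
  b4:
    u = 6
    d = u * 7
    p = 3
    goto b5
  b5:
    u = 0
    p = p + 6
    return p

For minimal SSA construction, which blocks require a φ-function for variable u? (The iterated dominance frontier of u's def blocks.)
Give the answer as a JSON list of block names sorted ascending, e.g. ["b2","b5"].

Answer: ["b1", "b4", "b5"]

Derivation:
idom tree: b1←b0 b2←b0 b3←b1 b4←b0 b5←b0
Dom∩ at merges:
  b1: preds {b0,b3}: {b0} ∩ {b0,b1,b3} = {b0}; idom=b0
  b4: preds {b1,b2}: {b0,b1} ∩ {b0,b2} = {b0}; idom=b0
  b5: preds {b3,b4}: {b0,b1,b3} ∩ {b0,b4} = {b0}; idom=b0

DF derivation:
  b1←b0: walk · to b0
  b1←b3: walk b3→b1 to b0
  b4←b1: walk b1 to b0
  b4←b2: walk b2 to b0
  b5←b3: walk b3→b1 to b0
  b5←b4: walk b4 to b0
  b0 → ∅
  b1 → {b1,b4,b5}
  b2 → {b4}
  b3 → {b1,b5}
  b4 → {b5}
  b5 → ∅

φ for u: defs {b1,b2,b4,b5}
  DF⁺ = {b1,b4,b5}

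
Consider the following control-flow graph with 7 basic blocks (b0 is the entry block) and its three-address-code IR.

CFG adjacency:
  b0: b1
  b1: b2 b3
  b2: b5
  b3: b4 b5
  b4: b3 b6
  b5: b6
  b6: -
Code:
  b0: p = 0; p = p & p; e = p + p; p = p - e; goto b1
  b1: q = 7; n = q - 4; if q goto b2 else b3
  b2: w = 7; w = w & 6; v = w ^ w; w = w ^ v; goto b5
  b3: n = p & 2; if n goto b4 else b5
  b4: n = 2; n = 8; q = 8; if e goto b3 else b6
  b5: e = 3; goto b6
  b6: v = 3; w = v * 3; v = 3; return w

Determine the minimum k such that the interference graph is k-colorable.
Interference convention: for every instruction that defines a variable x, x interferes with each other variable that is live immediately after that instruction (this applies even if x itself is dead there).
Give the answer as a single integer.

Answer: 4

Analysis:
Block summaries:
  b0: {e,p} / ∅
  b1: {n,q} / ∅
  b2: {v,w} / ∅
  b3: {n} / {p}
  b4: {n,q} / {e}
  b5: {e} / ∅
  b6: {v,w} / ∅

Live sets:
  b0: in=∅ out={e,p}
  b1: in={e,p} out={e,p}
  b2: in=∅ out=∅
  b3: in={e,p} out={e,p}
  b4: in={e,p} out={e,p}
  b5: in=∅ out=∅
  b6: in=∅ out=∅

Interfere edges:
  e↔{n,p,q}
  n↔{e,p,q}
  p↔{e,n,q}
  q↔{e,n,p}
  v↔{w}
  w↔{v}

Registers:
  lower bound: {e,n,p,q} mutually conflict ⇒ χ ≥ 4
  4-colouring: r0={e,v}  r1={n,w}  r2={p}  r3={q}
  χ = 4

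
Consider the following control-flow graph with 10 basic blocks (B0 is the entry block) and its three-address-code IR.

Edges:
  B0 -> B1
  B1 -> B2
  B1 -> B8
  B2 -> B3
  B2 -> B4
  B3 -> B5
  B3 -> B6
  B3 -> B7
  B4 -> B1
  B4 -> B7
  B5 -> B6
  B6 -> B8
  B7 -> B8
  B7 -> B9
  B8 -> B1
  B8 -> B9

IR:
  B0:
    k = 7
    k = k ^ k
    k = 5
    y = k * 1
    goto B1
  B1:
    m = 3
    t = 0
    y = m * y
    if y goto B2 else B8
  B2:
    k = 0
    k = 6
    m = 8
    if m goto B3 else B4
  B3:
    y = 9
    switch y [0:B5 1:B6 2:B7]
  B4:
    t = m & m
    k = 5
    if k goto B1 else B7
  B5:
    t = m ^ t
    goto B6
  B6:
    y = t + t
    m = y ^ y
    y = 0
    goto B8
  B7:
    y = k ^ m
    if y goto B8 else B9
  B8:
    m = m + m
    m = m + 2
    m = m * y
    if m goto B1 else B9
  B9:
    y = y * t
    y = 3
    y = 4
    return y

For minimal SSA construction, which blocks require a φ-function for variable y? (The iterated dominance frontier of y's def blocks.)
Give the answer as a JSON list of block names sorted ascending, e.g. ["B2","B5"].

idom tree: B1←B0 B2←B1 B3←B2 B4←B2 B5←B3 B6←B3 B7←B2 B8←B1 B9←B1
Dom∩ at merges:
  B1: preds {B0,B4,B8}: {B0} ∩ {B0,B1,B2,B4} ∩ {B0,B1,B8} = {B0}; idom=B0
  B6: preds {B3,B5}: {B0,B1,B2,B3} ∩ {B0,B1,B2,B3,B5} = {B0,B1,B2,B3}; idom=B3
  B7: preds {B3,B4}: {B0,B1,B2,B3} ∩ {B0,B1,B2,B4} = {B0,B1,B2}; idom=B2
  B8: preds {B1,B6,B7}: {B0,B1} ∩ {B0,B1,B2,B3,B6} ∩ {B0,B1,B2,B7} = {B0,B1}; idom=B1
  B9: preds {B7,B8}: {B0,B1,B2,B7} ∩ {B0,B1,B8} = {B0,B1}; idom=B1

Frontier:
  join B1 pred B0: · stop@B0
  join B1 pred B4: B4→B2→B1 stop@B0
  join B1 pred B8: B8→B1 stop@B0
  join B6 pred B3: · stop@B3
  join B6 pred B5: B5 stop@B3
  join B7 pred B3: B3 stop@B2
  join B7 pred B4: B4 stop@B2
  join B8 pred B1: · stop@B1
  join B8 pred B6: B6→B3→B2 stop@B1
  join B8 pred B7: B7→B2 stop@B1
  join B9 pred B7: B7→B2 stop@B1
  join B9 pred B8: B8 stop@B1
  B0 → ∅
  B1 → {B1}
  B2 → {B1,B8,B9}
  B3 → {B7,B8}
  B4 → {B1,B7}
  B5 → {B6}
  B6 → {B8}
  B7 → {B8,B9}
  B8 → {B1,B9}
  B9 → ∅

φ for y: defs {B0,B1,B3,B6,B7,B9}
  DF⁺ = {B1,B7,B8,B9}

Answer: ["B1", "B7", "B8", "B9"]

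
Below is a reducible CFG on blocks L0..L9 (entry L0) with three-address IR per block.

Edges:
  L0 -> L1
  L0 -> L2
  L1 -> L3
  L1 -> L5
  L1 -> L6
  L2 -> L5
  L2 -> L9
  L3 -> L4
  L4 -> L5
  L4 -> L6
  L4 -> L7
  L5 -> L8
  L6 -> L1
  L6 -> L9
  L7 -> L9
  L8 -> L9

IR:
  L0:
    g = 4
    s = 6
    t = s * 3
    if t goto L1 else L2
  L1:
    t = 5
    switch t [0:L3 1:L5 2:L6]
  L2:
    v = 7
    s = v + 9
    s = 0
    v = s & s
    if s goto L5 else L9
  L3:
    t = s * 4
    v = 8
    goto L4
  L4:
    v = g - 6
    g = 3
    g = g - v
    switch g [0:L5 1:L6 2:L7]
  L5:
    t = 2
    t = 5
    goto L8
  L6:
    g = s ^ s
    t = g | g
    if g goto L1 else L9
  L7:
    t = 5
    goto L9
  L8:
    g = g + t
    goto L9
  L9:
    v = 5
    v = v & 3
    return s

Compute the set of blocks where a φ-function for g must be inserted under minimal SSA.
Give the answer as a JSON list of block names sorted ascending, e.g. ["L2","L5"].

Answer: ["L1", "L5", "L6", "L9"]

Derivation:
idom tree: L1←L0 L2←L0 L3←L1 L4←L3 L5←L0 L6←L1 L7←L4 L8←L5 L9←L0
Dom∩ at merges:
  L1: preds {L0,L6}: {L0} ∩ {L0,L1,L6} = {L0}; idom=L0
  L5: preds {L1,L2,L4}: {L0,L1} ∩ {L0,L2} ∩ {L0,L1,L3,L4} = {L0}; idom=L0
  L6: preds {L1,L4}: {L0,L1} ∩ {L0,L1,L3,L4} = {L0,L1}; idom=L1
  L9: preds {L2,L6,L7,L8}: {L0,L2} ∩ {L0,L1,L6} ∩ {L0,L1,L3,L4,L7} ∩ {L0,L5,L8} = {L0}; idom=L0

Frontier:
  join L1 pred L0: · stop@L0
  join L1 pred L6: L6→L1 stop@L0
  join L5 pred L1: L1 stop@L0
  join L5 pred L2: L2 stop@L0
  join L5 pred L4: L4→L3→L1 stop@L0
  join L6 pred L1: · stop@L1
  join L6 pred L4: L4→L3 stop@L1
  join L9 pred L2: L2 stop@L0
  join L9 pred L6: L6→L1 stop@L0
  join L9 pred L7: L7→L4→L3→L1 stop@L0
  join L9 pred L8: L8→L5 stop@L0
  DF(L0)=∅
  DF(L1)={L1,L5,L9}
  DF(L2)={L5,L9}
  DF(L3)={L5,L6,L9}
  DF(L4)={L5,L6,L9}
  DF(L5)={L9}
  DF(L6)={L1,L9}
  DF(L7)={L9}
  DF(L8)={L9}
  DF(L9)=∅

φ for g: defs {L0,L4,L6,L8}
  DF⁺ = {L1,L5,L6,L9}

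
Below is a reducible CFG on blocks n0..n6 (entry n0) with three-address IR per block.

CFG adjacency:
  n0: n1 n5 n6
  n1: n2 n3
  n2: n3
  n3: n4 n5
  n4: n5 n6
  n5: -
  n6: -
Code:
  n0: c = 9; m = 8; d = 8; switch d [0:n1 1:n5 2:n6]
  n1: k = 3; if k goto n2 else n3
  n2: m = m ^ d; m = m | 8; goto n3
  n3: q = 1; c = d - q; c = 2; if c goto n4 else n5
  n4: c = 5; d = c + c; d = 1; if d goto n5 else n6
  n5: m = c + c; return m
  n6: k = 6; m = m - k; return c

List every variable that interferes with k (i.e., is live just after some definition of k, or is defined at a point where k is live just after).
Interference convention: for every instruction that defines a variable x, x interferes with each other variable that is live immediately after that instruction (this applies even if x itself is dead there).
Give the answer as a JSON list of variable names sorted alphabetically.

Block summaries:
  n0 def {c,d,m} use ∅
  n1 def {k} use ∅
  n2 def {m} use {d,m}
  n3 def {c,q} use {d}
  n4 def {c,d} use ∅
  n5 def {m} use {c}
  n6 def {k,m} use {c,m}

Live sets:
  n0 li=∅ lo={c,d,m}
  n1 li={d,m} lo={d,m}
  n2 li={d,m} lo={d,m}
  n3 li={d,m} lo={c,m}
  n4 li={m} lo={c,m}
  n5 li={c} lo=∅
  n6 li={c,m} lo=∅

Conflict graph:
  c — {d,k,m}
  d — {c,k,m,q}
  k — {c,d,m}
  m — {c,d,k,q}
  q — {d,m}

N(k) = ["c", "d", "m"]

Answer: ["c", "d", "m"]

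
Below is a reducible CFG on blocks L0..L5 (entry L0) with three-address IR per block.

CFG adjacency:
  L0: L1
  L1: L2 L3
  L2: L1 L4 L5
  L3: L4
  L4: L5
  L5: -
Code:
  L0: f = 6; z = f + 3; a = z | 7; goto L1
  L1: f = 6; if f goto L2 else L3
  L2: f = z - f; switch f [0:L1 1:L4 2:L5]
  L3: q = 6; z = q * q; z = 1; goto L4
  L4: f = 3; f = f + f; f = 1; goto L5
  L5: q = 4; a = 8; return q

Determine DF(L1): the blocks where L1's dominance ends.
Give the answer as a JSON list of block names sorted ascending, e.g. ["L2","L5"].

idom tree: L1←L0 L2←L1 L3←L1 L4←L1 L5←L1
Join-block Dom:
  L1: preds {L0,L2}: {L0} ∩ {L0,L1,L2} = {L0}; idom=L0
  L4: preds {L2,L3}: {L0,L1,L2} ∩ {L0,L1,L3} = {L0,L1}; idom=L1
  L5: preds {L2,L4}: {L0,L1,L2} ∩ {L0,L1,L4} = {L0,L1}; idom=L1

Frontier:
  L1←L0: walk · to L0
  L1←L2: walk L2→L1 to L0
  L4←L2: walk L2 to L1
  L4←L3: walk L3 to L1
  L5←L2: walk L2 to L1
  L5←L4: walk L4 to L1
  L0 → ∅
  L1 → {L1}
  L2 → {L1,L4,L5}
  L3 → {L4}
  L4 → {L5}
  L5 → ∅

DF(L1) = ["L1"]

Answer: ["L1"]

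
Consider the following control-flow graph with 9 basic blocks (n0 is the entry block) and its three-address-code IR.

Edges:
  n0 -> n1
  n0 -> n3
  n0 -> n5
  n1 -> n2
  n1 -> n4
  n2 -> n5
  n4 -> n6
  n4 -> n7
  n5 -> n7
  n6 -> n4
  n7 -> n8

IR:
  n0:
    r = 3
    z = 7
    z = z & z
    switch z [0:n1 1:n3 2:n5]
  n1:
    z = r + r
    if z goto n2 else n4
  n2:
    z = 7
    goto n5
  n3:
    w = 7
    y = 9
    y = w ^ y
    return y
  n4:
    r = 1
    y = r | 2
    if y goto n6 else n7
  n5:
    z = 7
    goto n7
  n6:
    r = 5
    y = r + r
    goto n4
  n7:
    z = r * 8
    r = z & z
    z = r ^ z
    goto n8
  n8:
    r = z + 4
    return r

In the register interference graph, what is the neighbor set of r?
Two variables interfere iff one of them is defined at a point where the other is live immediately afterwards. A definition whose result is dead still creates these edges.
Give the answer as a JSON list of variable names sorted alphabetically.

Answer: ["y", "z"]

Working:
Per-block:
  n0: def={r,z} ue=∅
  n1: def={z} ue={r}
  n2: def={z} ue=∅
  n3: def={w,y} ue=∅
  n4: def={r,y} ue=∅
  n5: def={z} ue=∅
  n6: def={r,y} ue=∅
  n7: def={r,z} ue={r}
  n8: def={r} ue={z}

Liveness:
  n0 li=∅ lo={r}
  n1 li={r} lo={r}
  n2 li={r} lo={r}
  n3 li=∅ lo=∅
  n4 li=∅ lo={r}
  n5 li={r} lo={r}
  n6 li=∅ lo=∅
  n7 li={r} lo={z}
  n8 li={z} lo=∅

Interfere edges:
  r — {y,z}
  w — {y}
  y — {r,w}
  z — {r}

N(r) = ["y", "z"]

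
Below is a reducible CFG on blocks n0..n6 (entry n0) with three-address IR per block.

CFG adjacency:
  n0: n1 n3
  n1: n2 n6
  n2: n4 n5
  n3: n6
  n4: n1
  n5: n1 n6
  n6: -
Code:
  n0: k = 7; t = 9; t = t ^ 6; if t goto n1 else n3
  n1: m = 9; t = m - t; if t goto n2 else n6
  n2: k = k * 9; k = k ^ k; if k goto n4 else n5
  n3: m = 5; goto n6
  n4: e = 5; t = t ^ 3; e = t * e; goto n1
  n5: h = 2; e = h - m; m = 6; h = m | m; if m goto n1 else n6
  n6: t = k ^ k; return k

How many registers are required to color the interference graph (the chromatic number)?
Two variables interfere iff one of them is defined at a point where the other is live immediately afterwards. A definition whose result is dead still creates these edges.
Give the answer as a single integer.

Answer: 4

Analysis:
def/use:
  n0 def {k,t} use ∅
  n1 def {m,t} use {t}
  n2 def {k} use {k}
  n3 def {m} use ∅
  n4 def {e,t} use {t}
  n5 def {e,h,m} use {m}
  n6 def {t} use {k}

Liveness:
  n0 li=∅ lo={k,t}
  n1 li={k,t} lo={k,m,t}
  n2 li={k,m,t} lo={k,m,t}
  n3 li={k} lo={k}
  n4 li={k,t} lo={k,t}
  n5 li={k,m,t} lo={k,t}
  n6 li={k} lo=∅

Interference:
  e — {k,t}
  h — {k,m,t}
  k — {e,h,m,t}
  m — {h,k,t}
  t — {e,h,k,m}

Colouring:
  clique {h,k,m,t} ⇒ need ≥ 4
  4-colouring: c0={k}  c1={t}  c2={e,h}  c3={m}
  χ = 4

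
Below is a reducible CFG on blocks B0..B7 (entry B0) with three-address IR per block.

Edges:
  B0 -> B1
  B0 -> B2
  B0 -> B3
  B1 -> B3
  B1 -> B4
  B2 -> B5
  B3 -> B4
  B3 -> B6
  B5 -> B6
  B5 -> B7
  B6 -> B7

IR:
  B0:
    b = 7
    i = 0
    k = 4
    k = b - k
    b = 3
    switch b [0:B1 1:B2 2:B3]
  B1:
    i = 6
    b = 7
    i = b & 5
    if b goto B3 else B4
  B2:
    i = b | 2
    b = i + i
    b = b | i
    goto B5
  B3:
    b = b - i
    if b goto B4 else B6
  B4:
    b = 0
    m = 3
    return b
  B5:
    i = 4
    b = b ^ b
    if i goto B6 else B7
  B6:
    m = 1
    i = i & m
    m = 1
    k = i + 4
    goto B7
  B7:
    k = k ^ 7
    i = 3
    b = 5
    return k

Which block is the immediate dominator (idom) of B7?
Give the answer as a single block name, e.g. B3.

Answer: B0

Derivation:
idom tree: B1←B0 B2←B0 B3←B0 B4←B0 B5←B2 B6←B0 B7←B0
Dom∩ at merges:
  B3: preds {B0,B1}: {B0} ∩ {B0,B1} = {B0}; idom=B0
  B4: preds {B1,B3}: {B0,B1} ∩ {B0,B3} = {B0}; idom=B0
  B6: preds {B3,B5}: {B0,B3} ∩ {B0,B2,B5} = {B0}; idom=B0
  B7: preds {B5,B6}: {B0,B2,B5} ∩ {B0,B6} = {B0}; idom=B0

idom(B7) = B0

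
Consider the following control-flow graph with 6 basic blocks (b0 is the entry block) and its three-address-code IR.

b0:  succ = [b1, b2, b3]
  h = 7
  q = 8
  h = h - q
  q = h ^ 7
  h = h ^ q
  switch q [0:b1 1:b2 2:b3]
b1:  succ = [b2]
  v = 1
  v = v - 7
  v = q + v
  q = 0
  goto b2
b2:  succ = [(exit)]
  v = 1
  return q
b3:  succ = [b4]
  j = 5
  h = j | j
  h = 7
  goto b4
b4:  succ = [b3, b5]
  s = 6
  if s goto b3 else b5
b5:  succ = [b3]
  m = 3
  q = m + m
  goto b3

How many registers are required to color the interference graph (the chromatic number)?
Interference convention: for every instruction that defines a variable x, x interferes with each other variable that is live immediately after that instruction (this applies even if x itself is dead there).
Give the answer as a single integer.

Answer: 2

Derivation:
Block summaries:
  b0: def={h,q} ue=∅
  b1: def={q,v} ue={q}
  b2: def={v} ue={q}
  b3: def={h,j} ue=∅
  b4: def={s} ue=∅
  b5: def={m,q} ue=∅

Liveness:
  b0: in=∅ out={q}
  b1: in={q} out={q}
  b2: in={q} out=∅
  b3: in=∅ out=∅
  b4: in=∅ out=∅
  b5: in=∅ out=∅

Interference:
  h↔{q}
  j↔∅
  m↔∅
  q↔{h,v}
  s↔∅
  v↔{q}

Chromatic number:
  {h,q} pairwise interfere (2-clique) ⇒ χ ≥ 2
  assign h→R1 j→R0 m→R0 q→R0 s→R0 v→R1 — no edge inside a register ⇒ χ ≤ 2
  χ = 2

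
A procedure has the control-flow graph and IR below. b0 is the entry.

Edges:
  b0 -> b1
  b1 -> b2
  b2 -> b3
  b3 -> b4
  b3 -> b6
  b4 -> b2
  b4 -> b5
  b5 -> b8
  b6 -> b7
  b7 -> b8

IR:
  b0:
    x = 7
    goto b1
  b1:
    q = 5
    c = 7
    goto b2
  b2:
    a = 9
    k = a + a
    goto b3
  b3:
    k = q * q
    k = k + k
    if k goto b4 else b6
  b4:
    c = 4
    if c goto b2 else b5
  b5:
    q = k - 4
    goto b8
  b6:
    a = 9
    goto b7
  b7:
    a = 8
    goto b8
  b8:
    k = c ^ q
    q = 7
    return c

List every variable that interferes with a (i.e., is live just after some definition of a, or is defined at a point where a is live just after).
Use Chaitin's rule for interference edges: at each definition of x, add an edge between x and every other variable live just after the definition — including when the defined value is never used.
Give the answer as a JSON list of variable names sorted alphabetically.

Per-block:
  b0: def={x} ue=∅
  b1: def={c,q} ue=∅
  b2: def={a,k} ue=∅
  b3: def={k} ue={q}
  b4: def={c} ue=∅
  b5: def={q} ue={k}
  b6: def={a} ue=∅
  b7: def={a} ue=∅
  b8: def={k,q} ue={c,q}

Backward fixpoint:
  b0: in=∅ out=∅
  b1: in=∅ out={c,q}
  b2: in={c,q} out={c,q}
  b3: in={c,q} out={c,k,q}
  b4: in={k,q} out={c,k,q}
  b5: in={c,k} out={c,q}
  b6: in={c,q} out={c,q}
  b7: in={c,q} out={c,q}
  b8: in={c,q} out=∅

Interference:
  a: {c,q}
  c: {a,k,q}
  k: {c,q}
  q: {a,c,k}
  x: ∅

N(a) = ["c", "q"]

Answer: ["c", "q"]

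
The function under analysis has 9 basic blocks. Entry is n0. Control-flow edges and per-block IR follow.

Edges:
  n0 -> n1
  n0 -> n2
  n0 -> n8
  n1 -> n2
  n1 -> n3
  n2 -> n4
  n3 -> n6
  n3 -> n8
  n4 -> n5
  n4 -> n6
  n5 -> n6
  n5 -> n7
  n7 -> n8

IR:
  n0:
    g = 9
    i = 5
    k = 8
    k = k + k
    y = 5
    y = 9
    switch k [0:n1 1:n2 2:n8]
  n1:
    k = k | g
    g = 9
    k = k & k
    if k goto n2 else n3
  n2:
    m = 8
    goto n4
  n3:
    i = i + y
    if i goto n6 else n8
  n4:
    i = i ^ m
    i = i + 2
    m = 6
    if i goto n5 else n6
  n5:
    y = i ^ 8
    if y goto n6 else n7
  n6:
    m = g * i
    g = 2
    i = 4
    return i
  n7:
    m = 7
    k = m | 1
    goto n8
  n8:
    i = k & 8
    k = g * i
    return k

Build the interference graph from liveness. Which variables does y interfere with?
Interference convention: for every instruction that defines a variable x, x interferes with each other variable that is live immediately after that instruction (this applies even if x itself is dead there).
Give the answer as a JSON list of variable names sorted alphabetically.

Answer: ["g", "i", "k"]

Analysis:
def/use:
  n0: {g,i,k,y} / ∅
  n1: {g,k} / {g,k}
  n2: {m} / ∅
  n3: {i} / {i,y}
  n4: {i,m} / {i,m}
  n5: {y} / {i}
  n6: {g,i,m} / {g,i}
  n7: {k,m} / ∅
  n8: {i,k} / {g,k}

Liveness:
  n0 li=∅ lo={g,i,k,y}
  n1 li={g,i,k,y} lo={g,i,k,y}
  n2 li={g,i} lo={g,i,m}
  n3 li={g,i,k,y} lo={g,i,k}
  n4 li={g,i,m} lo={g,i}
  n5 li={g,i} lo={g,i}
  n6 li={g,i} lo=∅
  n7 li={g} lo={g,k}
  n8 li={g,k} lo=∅

Conflict graph:
  g: {i,k,m,y}
  i: {g,k,m,y}
  k: {g,i,y}
  m: {g,i}
  y: {g,i,k}

N(y) = ["g", "i", "k"]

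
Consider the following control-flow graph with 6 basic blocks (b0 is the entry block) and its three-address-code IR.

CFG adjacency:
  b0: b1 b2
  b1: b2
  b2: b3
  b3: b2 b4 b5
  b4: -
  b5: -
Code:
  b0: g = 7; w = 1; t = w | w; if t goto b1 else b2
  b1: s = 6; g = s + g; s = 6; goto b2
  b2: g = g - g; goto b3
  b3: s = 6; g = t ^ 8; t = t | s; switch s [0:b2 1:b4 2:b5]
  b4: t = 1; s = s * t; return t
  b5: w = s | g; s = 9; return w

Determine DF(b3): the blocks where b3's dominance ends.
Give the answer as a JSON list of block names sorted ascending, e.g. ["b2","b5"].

Answer: ["b2"]

Derivation:
idom tree: b1←b0 b2←b0 b3←b2 b4←b3 b5←b3
Join-block Dom:
  b2: preds {b0,b1,b3}: {b0} ∩ {b0,b1} ∩ {b0,b2,b3} = {b0}; idom=b0

DF derivation:
  join b2 pred b0: · stop@b0
  join b2 pred b1: b1 stop@b0
  join b2 pred b3: b3→b2 stop@b0
  DF(b0)=∅
  DF(b1)={b2}
  DF(b2)={b2}
  DF(b3)={b2}
  DF(b4)=∅
  DF(b5)=∅

DF(b3) = ["b2"]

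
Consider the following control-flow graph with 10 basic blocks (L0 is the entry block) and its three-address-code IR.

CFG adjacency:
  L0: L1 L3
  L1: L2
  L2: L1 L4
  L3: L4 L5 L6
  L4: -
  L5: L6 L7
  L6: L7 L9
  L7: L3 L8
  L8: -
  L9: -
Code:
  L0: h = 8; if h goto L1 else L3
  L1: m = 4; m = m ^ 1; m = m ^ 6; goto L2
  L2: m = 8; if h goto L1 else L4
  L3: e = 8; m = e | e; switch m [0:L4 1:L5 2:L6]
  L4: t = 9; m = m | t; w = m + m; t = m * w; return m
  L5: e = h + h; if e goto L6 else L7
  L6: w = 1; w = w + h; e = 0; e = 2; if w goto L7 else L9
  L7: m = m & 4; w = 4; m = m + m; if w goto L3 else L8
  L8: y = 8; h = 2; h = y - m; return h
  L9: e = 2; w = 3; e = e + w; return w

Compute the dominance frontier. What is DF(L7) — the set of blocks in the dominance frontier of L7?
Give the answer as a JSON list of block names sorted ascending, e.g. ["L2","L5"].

Answer: ["L3"]

Analysis:
idom tree: L1←L0 L2←L1 L3←L0 L4←L0 L5←L3 L6←L3 L7←L3 L8←L7 L9←L6
Dom∩ at merges:
  L1: preds {L0,L2}: {L0} ∩ {L0,L1,L2} = {L0}; idom=L0
  L3: preds {L0,L7}: {L0} ∩ {L0,L3,L7} = {L0}; idom=L0
  L4: preds {L2,L3}: {L0,L1,L2} ∩ {L0,L3} = {L0}; idom=L0
  L6: preds {L3,L5}: {L0,L3} ∩ {L0,L3,L5} = {L0,L3}; idom=L3
  L7: preds {L5,L6}: {L0,L3,L5} ∩ {L0,L3,L6} = {L0,L3}; idom=L3

Frontier:
  join L1 pred L0: · stop@L0
  join L1 pred L2: L2→L1 stop@L0
  join L3 pred L0: · stop@L0
  join L3 pred L7: L7→L3 stop@L0
  join L4 pred L2: L2→L1 stop@L0
  join L4 pred L3: L3 stop@L0
  join L6 pred L3: · stop@L3
  join L6 pred L5: L5 stop@L3
  join L7 pred L5: L5 stop@L3
  join L7 pred L6: L6 stop@L3
  L0: DF=∅
  L1: DF={L1,L4}
  L2: DF={L1,L4}
  L3: DF={L3,L4}
  L4: DF=∅
  L5: DF={L6,L7}
  L6: DF={L7}
  L7: DF={L3}
  L8: DF=∅
  L9: DF=∅

DF(L7) = ["L3"]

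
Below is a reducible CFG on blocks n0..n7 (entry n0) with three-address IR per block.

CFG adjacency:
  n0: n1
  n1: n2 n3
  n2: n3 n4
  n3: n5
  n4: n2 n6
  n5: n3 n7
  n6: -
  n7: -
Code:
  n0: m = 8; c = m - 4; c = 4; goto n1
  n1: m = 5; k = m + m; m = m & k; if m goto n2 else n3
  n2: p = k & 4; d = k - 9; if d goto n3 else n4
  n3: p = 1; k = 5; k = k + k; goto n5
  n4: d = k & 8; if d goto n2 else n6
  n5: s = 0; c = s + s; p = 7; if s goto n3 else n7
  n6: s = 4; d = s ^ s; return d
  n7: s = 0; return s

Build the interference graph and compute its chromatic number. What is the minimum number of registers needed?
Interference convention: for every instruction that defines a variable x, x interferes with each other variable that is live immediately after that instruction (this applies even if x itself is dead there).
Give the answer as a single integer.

Block summaries:
  n0: def={c,m} ue=∅
  n1: def={k,m} ue=∅
  n2: def={d,p} ue={k}
  n3: def={k,p} ue=∅
  n4: def={d} ue={k}
  n5: def={c,p,s} ue=∅
  n6: def={d,s} ue=∅
  n7: def={s} ue=∅

Backward fixpoint:
  n0: in=∅ out=∅
  n1: in=∅ out={k}
  n2: in={k} out={k}
  n3: in=∅ out=∅
  n4: in={k} out={k}
  n5: in=∅ out=∅
  n6: in=∅ out=∅
  n7: in=∅ out=∅

Interfere edges:
  c — {s}
  d — {k}
  k — {d,m,p}
  m — {k}
  p — {k,s}
  s — {c,p}

Registers:
  clique {c,s} ⇒ need ≥ 2
  assign c→R1 d→R1 k→R0 m→R1 p→R1 s→R0 — no edge inside a register ⇒ χ ≤ 2
  χ = 2

Answer: 2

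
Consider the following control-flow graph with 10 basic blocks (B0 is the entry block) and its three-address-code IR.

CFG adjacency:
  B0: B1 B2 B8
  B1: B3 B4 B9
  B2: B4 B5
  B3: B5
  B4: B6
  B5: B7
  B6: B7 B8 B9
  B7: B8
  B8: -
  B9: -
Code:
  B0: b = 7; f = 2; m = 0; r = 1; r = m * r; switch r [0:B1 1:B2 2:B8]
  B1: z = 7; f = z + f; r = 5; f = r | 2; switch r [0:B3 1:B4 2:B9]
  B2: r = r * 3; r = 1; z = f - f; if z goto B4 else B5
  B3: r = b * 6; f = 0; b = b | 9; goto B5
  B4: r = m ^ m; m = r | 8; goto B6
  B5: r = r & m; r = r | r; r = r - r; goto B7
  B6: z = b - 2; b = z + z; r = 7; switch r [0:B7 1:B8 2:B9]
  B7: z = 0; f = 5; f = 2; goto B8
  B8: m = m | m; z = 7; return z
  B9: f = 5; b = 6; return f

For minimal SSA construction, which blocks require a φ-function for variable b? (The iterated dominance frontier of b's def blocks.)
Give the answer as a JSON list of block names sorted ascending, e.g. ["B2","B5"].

Answer: ["B5", "B7", "B8", "B9"]

Analysis:
idom tree: B1←B0 B2←B0 B3←B1 B4←B0 B5←B0 B6←B4 B7←B0 B8←B0 B9←B0
Dom∩ at merges:
  B4: preds {B1,B2}: {B0,B1} ∩ {B0,B2} = {B0}; idom=B0
  B5: preds {B2,B3}: {B0,B2} ∩ {B0,B1,B3} = {B0}; idom=B0
  B7: preds {B5,B6}: {B0,B5} ∩ {B0,B4,B6} = {B0}; idom=B0
  B8: preds {B0,B6,B7}: {B0} ∩ {B0,B4,B6} ∩ {B0,B7} = {B0}; idom=B0
  B9: preds {B1,B6}: {B0,B1} ∩ {B0,B4,B6} = {B0}; idom=B0

DF derivation:
  join B4 pred B1: B1 stop@B0
  join B4 pred B2: B2 stop@B0
  join B5 pred B2: B2 stop@B0
  join B5 pred B3: B3→B1 stop@B0
  join B7 pred B5: B5 stop@B0
  join B7 pred B6: B6→B4 stop@B0
  join B8 pred B0: · stop@B0
  join B8 pred B6: B6→B4 stop@B0
  join B8 pred B7: B7 stop@B0
  join B9 pred B1: B1 stop@B0
  join B9 pred B6: B6→B4 stop@B0
  DF(B0)=∅
  DF(B1)={B4,B5,B9}
  DF(B2)={B4,B5}
  DF(B3)={B5}
  DF(B4)={B7,B8,B9}
  DF(B5)={B7}
  DF(B6)={B7,B8,B9}
  DF(B7)={B8}
  DF(B8)=∅
  DF(B9)=∅

φ for b: defs {B0,B3,B6,B9}
  DF⁺ = {B5,B7,B8,B9}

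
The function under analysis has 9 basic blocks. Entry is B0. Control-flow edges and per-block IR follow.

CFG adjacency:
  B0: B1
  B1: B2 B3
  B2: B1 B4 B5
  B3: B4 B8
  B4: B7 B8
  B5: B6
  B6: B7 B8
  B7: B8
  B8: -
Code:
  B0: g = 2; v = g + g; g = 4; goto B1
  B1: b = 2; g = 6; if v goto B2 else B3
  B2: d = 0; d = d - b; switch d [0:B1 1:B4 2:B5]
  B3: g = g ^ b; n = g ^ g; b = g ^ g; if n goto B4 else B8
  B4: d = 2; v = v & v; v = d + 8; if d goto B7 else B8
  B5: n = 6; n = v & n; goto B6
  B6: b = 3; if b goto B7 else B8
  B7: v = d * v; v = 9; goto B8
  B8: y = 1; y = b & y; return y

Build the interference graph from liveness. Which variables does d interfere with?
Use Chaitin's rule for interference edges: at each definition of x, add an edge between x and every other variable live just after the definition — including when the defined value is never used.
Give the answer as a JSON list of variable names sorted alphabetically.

Answer: ["b", "n", "v"]

Working:
def/use:
  B0 def {g,v} use ∅
  B1 def {b,g} use {v}
  B2 def {d} use {b}
  B3 def {b,g,n} use {b,g}
  B4 def {d,v} use {v}
  B5 def {n} use {v}
  B6 def {b} use ∅
  B7 def {v} use {d,v}
  B8 def {y} use {b}

Liveness:
  live B0: ∅→{v}
  live B1: {v}→{b,g,v}
  live B2: {b,v}→{b,d,v}
  live B3: {b,g,v}→{b,v}
  live B4: {b,v}→{b,d,v}
  live B5: {d,v}→{d,v}
  live B6: {d,v}→{b,d,v}
  live B7: {b,d,v}→{b}
  live B8: {b}→∅

Interference:
  b↔{d,g,n,v,y}
  d↔{b,n,v}
  g↔{b,n,v}
  n↔{b,d,g,v}
  v↔{b,d,g,n}
  y↔{b}

N(d) = ["b", "n", "v"]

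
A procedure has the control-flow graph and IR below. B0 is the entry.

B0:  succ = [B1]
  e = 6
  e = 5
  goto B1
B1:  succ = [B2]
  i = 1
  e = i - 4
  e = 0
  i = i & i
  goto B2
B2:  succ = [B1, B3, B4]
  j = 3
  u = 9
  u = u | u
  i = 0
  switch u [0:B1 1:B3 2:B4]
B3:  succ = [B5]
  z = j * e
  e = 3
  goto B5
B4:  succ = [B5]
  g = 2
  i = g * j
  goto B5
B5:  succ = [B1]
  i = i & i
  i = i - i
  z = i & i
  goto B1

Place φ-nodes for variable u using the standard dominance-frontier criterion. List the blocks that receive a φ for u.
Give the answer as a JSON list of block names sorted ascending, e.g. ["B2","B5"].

Answer: ["B1"]

Derivation:
idom tree: B1←B0 B2←B1 B3←B2 B4←B2 B5←B2
Join-block Dom:
  B1: preds {B0,B2,B5}: {B0} ∩ {B0,B1,B2} ∩ {B0,B1,B2,B5} = {B0}; idom=B0
  B5: preds {B3,B4}: {B0,B1,B2,B3} ∩ {B0,B1,B2,B4} = {B0,B1,B2}; idom=B2

DF walk-up:
  join B1 pred B0: · stop@B0
  join B1 pred B2: B2→B1 stop@B0
  join B1 pred B5: B5→B2→B1 stop@B0
  join B5 pred B3: B3 stop@B2
  join B5 pred B4: B4 stop@B2
  B0 → ∅
  B1 → {B1}
  B2 → {B1}
  B3 → {B5}
  B4 → {B5}
  B5 → {B1}

φ for u: defs {B2}
  DF⁺ = {B1}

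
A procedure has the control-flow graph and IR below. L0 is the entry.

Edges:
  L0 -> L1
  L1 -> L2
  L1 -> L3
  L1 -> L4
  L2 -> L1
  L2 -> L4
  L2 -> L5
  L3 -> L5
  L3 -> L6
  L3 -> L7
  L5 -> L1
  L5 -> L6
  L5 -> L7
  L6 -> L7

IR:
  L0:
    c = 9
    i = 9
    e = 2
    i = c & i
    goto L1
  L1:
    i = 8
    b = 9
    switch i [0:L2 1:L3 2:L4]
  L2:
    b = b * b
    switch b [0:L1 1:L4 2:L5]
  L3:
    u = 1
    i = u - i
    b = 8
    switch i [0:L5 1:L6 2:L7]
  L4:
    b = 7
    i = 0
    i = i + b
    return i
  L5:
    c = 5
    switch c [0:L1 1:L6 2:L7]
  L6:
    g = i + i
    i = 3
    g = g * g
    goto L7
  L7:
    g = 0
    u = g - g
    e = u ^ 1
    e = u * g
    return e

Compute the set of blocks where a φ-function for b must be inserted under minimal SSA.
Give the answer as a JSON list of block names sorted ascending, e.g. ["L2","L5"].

idom tree: L1←L0 L2←L1 L3←L1 L4←L1 L5←L1 L6←L1 L7←L1
Dom∩ at merges:
  L1: preds {L0,L2,L5}: {L0} ∩ {L0,L1,L2} ∩ {L0,L1,L5} = {L0}; idom=L0
  L4: preds {L1,L2}: {L0,L1} ∩ {L0,L1,L2} = {L0,L1}; idom=L1
  L5: preds {L2,L3}: {L0,L1,L2} ∩ {L0,L1,L3} = {L0,L1}; idom=L1
  L6: preds {L3,L5}: {L0,L1,L3} ∩ {L0,L1,L5} = {L0,L1}; idom=L1
  L7: preds {L3,L5,L6}: {L0,L1,L3} ∩ {L0,L1,L5} ∩ {L0,L1,L6} = {L0,L1}; idom=L1

Frontier:
  L1←L0: walk · to L0
  L1←L2: walk L2→L1 to L0
  L1←L5: walk L5→L1 to L0
  L4←L1: walk · to L1
  L4←L2: walk L2 to L1
  L5←L2: walk L2 to L1
  L5←L3: walk L3 to L1
  L6←L3: walk L3 to L1
  L6←L5: walk L5 to L1
  L7←L3: walk L3 to L1
  L7←L5: walk L5 to L1
  L7←L6: walk L6 to L1
  L0: DF=∅
  L1: DF={L1}
  L2: DF={L1,L4,L5}
  L3: DF={L5,L6,L7}
  L4: DF=∅
  L5: DF={L1,L6,L7}
  L6: DF={L7}
  L7: DF=∅

φ for b: defs {L1,L2,L3,L4}
  DF⁺ = {L1,L4,L5,L6,L7}

Answer: ["L1", "L4", "L5", "L6", "L7"]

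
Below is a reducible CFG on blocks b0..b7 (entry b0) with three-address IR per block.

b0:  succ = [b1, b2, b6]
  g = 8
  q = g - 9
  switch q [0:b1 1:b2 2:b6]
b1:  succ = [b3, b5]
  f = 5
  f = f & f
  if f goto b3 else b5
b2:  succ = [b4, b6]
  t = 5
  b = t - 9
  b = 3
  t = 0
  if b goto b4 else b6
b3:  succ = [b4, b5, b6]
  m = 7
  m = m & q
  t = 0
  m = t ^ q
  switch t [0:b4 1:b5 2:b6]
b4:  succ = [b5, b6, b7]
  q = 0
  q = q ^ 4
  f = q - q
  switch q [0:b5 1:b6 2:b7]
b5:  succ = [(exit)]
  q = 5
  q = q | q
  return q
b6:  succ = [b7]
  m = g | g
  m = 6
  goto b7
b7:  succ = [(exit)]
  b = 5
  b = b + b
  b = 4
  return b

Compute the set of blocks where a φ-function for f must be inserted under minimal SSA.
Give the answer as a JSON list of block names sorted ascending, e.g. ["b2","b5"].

idom tree: b1←b0 b2←b0 b3←b1 b4←b0 b5←b0 b6←b0 b7←b0
Dom at joins:
  b4: preds {b2,b3}: {b0,b2} ∩ {b0,b1,b3} = {b0}; idom=b0
  b5: preds {b1,b3,b4}: {b0,b1} ∩ {b0,b1,b3} ∩ {b0,b4} = {b0}; idom=b0
  b6: preds {b0,b2,b3,b4}: {b0} ∩ {b0,b2} ∩ {b0,b1,b3} ∩ {b0,b4} = {b0}; idom=b0
  b7: preds {b4,b6}: {b0,b4} ∩ {b0,b6} = {b0}; idom=b0

DF derivation:
  join b4 pred b2: b2 stop@b0
  join b4 pred b3: b3→b1 stop@b0
  join b5 pred b1: b1 stop@b0
  join b5 pred b3: b3→b1 stop@b0
  join b5 pred b4: b4 stop@b0
  join b6 pred b0: · stop@b0
  join b6 pred b2: b2 stop@b0
  join b6 pred b3: b3→b1 stop@b0
  join b6 pred b4: b4 stop@b0
  join b7 pred b4: b4 stop@b0
  join b7 pred b6: b6 stop@b0
  b0 → ∅
  b1 → {b4,b5,b6}
  b2 → {b4,b6}
  b3 → {b4,b5,b6}
  b4 → {b5,b6,b7}
  b5 → ∅
  b6 → {b7}
  b7 → ∅

φ for f: defs {b1,b4}
  DF⁺ = {b4,b5,b6,b7}

Answer: ["b4", "b5", "b6", "b7"]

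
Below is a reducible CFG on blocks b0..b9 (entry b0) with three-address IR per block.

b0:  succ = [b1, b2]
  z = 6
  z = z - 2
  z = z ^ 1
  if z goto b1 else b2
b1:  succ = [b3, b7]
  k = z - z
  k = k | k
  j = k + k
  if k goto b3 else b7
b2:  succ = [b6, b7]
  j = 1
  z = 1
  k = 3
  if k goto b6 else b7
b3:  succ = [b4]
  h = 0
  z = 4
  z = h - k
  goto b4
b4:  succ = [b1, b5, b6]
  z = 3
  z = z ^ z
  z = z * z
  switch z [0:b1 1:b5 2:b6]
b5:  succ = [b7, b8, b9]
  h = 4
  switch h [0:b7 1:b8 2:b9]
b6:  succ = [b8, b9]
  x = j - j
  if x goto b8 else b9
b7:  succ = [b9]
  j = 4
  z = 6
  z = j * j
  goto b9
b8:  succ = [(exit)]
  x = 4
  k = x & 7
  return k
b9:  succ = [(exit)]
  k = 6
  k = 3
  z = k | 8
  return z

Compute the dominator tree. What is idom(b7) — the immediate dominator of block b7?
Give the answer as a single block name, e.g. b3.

Answer: b0

Derivation:
idom tree: b1←b0 b2←b0 b3←b1 b4←b3 b5←b4 b6←b0 b7←b0 b8←b0 b9←b0
Join-block Dom:
  b1: preds {b0,b4}: {b0} ∩ {b0,b1,b3,b4} = {b0}; idom=b0
  b6: preds {b2,b4}: {b0,b2} ∩ {b0,b1,b3,b4} = {b0}; idom=b0
  b7: preds {b1,b2,b5}: {b0,b1} ∩ {b0,b2} ∩ {b0,b1,b3,b4,b5} = {b0}; idom=b0
  b8: preds {b5,b6}: {b0,b1,b3,b4,b5} ∩ {b0,b6} = {b0}; idom=b0
  b9: preds {b5,b6,b7}: {b0,b1,b3,b4,b5} ∩ {b0,b6} ∩ {b0,b7} = {b0}; idom=b0

idom(b7) = b0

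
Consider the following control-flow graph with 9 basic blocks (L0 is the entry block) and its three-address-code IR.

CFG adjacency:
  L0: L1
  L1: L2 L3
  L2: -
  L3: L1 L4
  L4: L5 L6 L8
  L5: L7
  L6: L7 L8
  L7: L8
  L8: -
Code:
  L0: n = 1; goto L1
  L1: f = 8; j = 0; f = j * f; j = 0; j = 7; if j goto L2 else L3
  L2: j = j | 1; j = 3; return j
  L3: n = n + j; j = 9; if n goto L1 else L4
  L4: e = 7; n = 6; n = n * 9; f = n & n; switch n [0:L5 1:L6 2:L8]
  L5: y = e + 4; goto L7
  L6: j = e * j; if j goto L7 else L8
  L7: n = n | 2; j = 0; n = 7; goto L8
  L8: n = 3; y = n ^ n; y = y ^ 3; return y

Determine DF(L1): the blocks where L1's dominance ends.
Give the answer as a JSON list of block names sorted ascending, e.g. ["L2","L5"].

idom tree: L1←L0 L2←L1 L3←L1 L4←L3 L5←L4 L6←L4 L7←L4 L8←L4
Dom∩ at merges:
  L1: preds {L0,L3}: {L0} ∩ {L0,L1,L3} = {L0}; idom=L0
  L7: preds {L5,L6}: {L0,L1,L3,L4,L5} ∩ {L0,L1,L3,L4,L6} = {L0,L1,L3,L4}; idom=L4
  L8: preds {L4,L6,L7}: {L0,L1,L3,L4} ∩ {L0,L1,L3,L4,L6} ∩ {L0,L1,L3,L4,L7} = {L0,L1,L3,L4}; idom=L4

Frontier:
  L1←L0: walk · to L0
  L1←L3: walk L3→L1 to L0
  L7←L5: walk L5 to L4
  L7←L6: walk L6 to L4
  L8←L4: walk · to L4
  L8←L6: walk L6 to L4
  L8←L7: walk L7 to L4
  L0 → ∅
  L1 → {L1}
  L2 → ∅
  L3 → {L1}
  L4 → ∅
  L5 → {L7}
  L6 → {L7,L8}
  L7 → {L8}
  L8 → ∅

DF(L1) = ["L1"]

Answer: ["L1"]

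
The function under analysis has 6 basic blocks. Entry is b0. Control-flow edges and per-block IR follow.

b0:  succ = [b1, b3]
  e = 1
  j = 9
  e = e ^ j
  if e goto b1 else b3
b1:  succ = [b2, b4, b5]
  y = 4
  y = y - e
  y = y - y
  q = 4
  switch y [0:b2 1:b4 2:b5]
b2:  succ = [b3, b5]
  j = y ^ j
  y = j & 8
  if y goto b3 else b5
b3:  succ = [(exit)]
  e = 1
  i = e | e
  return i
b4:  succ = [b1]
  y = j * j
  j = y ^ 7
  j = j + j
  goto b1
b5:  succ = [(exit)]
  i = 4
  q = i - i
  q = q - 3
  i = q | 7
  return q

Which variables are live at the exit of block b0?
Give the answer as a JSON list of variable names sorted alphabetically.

Answer: ["e", "j"]

Derivation:
Per-block:
  b0 def {e,j} use ∅
  b1 def {q,y} use {e}
  b2 def {j,y} use {j,y}
  b3 def {e,i} use ∅
  b4 def {j,y} use {j}
  b5 def {i,q} use ∅

Backward fixpoint:
  b0: in=∅ out={e,j}
  b1: in={e,j} out={e,j,y}
  b2: in={j,y} out=∅
  b3: in=∅ out=∅
  b4: in={e,j} out={e,j}
  b5: in=∅ out=∅

live-out(b0) = ["e", "j"]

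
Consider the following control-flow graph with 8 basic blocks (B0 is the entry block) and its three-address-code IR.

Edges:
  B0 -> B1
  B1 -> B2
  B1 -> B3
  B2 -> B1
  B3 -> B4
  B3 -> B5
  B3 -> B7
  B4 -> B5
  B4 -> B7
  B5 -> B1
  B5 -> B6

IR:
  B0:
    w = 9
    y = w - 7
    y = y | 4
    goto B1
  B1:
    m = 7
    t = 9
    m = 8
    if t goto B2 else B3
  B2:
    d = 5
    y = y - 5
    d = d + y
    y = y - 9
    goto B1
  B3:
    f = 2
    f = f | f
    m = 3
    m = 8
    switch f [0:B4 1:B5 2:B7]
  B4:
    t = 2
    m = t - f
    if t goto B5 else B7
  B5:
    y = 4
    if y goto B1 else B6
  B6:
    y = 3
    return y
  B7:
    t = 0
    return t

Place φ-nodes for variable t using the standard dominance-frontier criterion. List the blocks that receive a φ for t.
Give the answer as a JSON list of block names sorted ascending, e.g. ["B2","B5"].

Answer: ["B1", "B5", "B7"]

Derivation:
idom tree: B1←B0 B2←B1 B3←B1 B4←B3 B5←B3 B6←B5 B7←B3
Join-block Dom:
  B1: preds {B0,B2,B5}: {B0} ∩ {B0,B1,B2} ∩ {B0,B1,B3,B5} = {B0}; idom=B0
  B5: preds {B3,B4}: {B0,B1,B3} ∩ {B0,B1,B3,B4} = {B0,B1,B3}; idom=B3
  B7: preds {B3,B4}: {B0,B1,B3} ∩ {B0,B1,B3,B4} = {B0,B1,B3}; idom=B3

DF derivation:
  join B1 pred B0: · stop@B0
  join B1 pred B2: B2→B1 stop@B0
  join B1 pred B5: B5→B3→B1 stop@B0
  join B5 pred B3: · stop@B3
  join B5 pred B4: B4 stop@B3
  join B7 pred B3: · stop@B3
  join B7 pred B4: B4 stop@B3
  B0 → ∅
  B1 → {B1}
  B2 → {B1}
  B3 → {B1}
  B4 → {B5,B7}
  B5 → {B1}
  B6 → ∅
  B7 → ∅

φ for t: defs {B1,B4,B7}
  DF⁺ = {B1,B5,B7}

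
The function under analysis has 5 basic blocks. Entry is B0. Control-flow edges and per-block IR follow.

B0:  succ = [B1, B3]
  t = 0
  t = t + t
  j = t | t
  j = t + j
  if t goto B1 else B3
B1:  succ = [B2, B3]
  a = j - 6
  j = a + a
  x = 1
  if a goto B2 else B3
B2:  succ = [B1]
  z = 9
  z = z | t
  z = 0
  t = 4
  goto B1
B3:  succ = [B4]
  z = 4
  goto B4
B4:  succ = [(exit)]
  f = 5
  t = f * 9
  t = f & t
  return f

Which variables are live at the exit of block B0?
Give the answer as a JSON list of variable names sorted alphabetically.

Per-block:
  B0 def {j,t} use ∅
  B1 def {a,j,x} use {j}
  B2 def {t,z} use {t}
  B3 def {z} use ∅
  B4 def {f,t} use ∅

Backward fixpoint:
  B0: in=∅ out={j,t}
  B1: in={j,t} out={j,t}
  B2: in={j,t} out={j,t}
  B3: in=∅ out=∅
  B4: in=∅ out=∅

live-out(B0) = ["j", "t"]

Answer: ["j", "t"]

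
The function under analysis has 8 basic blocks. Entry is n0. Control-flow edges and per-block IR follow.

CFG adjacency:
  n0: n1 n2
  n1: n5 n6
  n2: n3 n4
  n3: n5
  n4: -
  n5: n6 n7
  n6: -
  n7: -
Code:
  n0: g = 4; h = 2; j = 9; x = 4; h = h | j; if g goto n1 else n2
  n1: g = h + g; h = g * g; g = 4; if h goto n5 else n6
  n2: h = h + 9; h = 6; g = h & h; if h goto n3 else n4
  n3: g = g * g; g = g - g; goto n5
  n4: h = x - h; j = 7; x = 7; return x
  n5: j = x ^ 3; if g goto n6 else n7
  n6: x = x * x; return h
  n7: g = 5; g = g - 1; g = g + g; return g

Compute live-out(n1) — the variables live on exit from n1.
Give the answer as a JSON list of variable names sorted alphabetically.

Answer: ["g", "h", "x"]

Derivation:
Per-block:
  n0: def={g,h,j,x} ue=∅
  n1: def={g,h} ue={g,h}
  n2: def={g,h} ue={h}
  n3: def={g} ue={g}
  n4: def={h,j,x} ue={h,x}
  n5: def={j} ue={g,x}
  n6: def={x} ue={h,x}
  n7: def={g} ue=∅

Liveness:
  live n0: ∅→{g,h,x}
  live n1: {g,h,x}→{g,h,x}
  live n2: {h,x}→{g,h,x}
  live n3: {g,h,x}→{g,h,x}
  live n4: {h,x}→∅
  live n5: {g,h,x}→{h,x}
  live n6: {h,x}→∅
  live n7: ∅→∅

live-out(n1) = ["g", "h", "x"]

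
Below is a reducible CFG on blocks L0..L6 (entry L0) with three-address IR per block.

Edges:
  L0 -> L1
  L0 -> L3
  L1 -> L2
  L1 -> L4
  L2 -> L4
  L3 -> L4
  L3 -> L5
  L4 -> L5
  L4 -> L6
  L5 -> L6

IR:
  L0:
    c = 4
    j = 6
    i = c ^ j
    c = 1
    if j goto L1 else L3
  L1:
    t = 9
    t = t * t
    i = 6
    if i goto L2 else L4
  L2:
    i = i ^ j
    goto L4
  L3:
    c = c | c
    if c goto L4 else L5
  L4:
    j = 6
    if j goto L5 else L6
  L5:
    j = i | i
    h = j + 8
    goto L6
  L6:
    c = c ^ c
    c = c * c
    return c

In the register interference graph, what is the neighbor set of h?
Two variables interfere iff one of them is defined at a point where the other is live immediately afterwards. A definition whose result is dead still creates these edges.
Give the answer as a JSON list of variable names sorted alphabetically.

def/use:
  L0: {c,i,j} / ∅
  L1: {i,t} / ∅
  L2: {i} / {i,j}
  L3: {c} / {c}
  L4: {j} / ∅
  L5: {h,j} / {i}
  L6: {c} / {c}

Live sets:
  L0 li=∅ lo={c,i,j}
  L1 li={c,j} lo={c,i,j}
  L2 li={c,i,j} lo={c,i}
  L3 li={c,i} lo={c,i}
  L4 li={c,i} lo={c,i}
  L5 li={c,i} lo={c}
  L6 li={c} lo=∅

Interference:
  c: {h,i,j,t}
  h: {c}
  i: {c,j}
  j: {c,i,t}
  t: {c,j}

N(h) = ["c"]

Answer: ["c"]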